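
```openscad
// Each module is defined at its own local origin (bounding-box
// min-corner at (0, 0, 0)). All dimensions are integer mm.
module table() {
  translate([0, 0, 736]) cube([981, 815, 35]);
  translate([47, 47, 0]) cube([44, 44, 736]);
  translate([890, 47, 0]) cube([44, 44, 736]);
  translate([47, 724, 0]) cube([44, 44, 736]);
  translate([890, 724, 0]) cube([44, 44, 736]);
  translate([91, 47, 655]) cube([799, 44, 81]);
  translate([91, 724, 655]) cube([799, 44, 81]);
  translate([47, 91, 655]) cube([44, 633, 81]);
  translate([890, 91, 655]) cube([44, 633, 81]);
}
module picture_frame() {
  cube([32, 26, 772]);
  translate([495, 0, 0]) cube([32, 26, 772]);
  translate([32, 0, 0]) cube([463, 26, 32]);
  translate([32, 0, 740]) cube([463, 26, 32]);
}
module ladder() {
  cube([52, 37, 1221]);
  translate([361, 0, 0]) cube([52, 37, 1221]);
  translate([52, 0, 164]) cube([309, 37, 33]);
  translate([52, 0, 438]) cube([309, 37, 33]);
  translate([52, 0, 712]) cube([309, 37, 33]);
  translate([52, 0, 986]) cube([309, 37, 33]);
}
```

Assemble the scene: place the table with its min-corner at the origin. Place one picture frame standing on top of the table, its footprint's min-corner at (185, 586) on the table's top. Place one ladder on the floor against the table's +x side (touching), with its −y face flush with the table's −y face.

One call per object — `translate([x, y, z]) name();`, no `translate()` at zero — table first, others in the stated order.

table();
translate([185, 586, 771]) picture_frame();
translate([981, 0, 0]) ladder();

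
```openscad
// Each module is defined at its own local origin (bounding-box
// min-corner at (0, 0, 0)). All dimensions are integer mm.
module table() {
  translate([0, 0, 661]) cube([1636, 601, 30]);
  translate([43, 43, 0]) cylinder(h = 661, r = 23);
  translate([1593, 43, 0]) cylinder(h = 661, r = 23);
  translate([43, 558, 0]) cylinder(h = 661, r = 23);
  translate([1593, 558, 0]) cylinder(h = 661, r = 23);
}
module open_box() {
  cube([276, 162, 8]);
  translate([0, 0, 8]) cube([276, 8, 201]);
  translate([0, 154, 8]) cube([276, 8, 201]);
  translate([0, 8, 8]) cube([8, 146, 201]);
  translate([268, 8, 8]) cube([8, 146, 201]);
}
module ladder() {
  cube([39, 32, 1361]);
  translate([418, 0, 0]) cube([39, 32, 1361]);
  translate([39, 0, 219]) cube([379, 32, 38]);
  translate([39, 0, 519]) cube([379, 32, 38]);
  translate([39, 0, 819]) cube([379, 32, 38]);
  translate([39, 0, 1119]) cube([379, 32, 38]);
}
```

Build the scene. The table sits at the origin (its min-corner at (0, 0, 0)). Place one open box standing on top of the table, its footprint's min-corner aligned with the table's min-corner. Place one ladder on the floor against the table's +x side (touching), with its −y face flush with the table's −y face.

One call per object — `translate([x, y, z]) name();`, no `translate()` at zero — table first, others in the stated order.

table();
translate([0, 0, 691]) open_box();
translate([1636, 0, 0]) ladder();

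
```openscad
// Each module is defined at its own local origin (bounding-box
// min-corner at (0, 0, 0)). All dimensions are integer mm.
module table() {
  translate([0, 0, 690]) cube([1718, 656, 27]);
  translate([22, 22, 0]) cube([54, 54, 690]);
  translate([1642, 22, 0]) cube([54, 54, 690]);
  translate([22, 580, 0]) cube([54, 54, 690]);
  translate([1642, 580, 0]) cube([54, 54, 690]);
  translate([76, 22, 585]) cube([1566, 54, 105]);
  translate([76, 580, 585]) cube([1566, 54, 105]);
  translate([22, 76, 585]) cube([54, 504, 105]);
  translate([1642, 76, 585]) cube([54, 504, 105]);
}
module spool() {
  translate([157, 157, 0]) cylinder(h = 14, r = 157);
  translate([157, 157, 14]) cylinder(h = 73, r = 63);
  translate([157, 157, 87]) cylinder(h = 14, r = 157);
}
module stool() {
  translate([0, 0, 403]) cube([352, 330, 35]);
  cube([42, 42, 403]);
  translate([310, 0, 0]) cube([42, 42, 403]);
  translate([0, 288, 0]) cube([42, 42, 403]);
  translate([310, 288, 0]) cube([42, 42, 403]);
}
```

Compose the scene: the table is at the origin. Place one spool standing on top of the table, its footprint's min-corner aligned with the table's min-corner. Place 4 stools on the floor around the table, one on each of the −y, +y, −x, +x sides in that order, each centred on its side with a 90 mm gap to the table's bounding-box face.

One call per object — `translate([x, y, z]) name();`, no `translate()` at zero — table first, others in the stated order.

table();
translate([0, 0, 717]) spool();
translate([683, -420, 0]) stool();
translate([683, 746, 0]) stool();
translate([-442, 163, 0]) stool();
translate([1808, 163, 0]) stool();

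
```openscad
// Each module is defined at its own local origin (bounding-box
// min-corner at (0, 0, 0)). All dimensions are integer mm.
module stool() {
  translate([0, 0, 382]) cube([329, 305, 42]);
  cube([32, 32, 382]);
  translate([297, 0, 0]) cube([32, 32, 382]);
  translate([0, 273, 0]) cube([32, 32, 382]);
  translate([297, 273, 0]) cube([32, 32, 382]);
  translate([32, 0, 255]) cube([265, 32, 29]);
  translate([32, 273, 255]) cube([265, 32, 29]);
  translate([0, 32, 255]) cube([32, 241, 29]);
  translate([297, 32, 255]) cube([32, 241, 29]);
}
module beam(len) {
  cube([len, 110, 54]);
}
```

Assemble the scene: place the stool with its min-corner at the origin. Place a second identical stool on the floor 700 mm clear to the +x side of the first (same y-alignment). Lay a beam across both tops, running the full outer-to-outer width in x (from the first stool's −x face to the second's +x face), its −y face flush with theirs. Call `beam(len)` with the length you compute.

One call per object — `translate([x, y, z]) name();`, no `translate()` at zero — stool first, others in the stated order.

stool();
translate([1029, 0, 0]) stool();
translate([0, 0, 424]) beam(1358);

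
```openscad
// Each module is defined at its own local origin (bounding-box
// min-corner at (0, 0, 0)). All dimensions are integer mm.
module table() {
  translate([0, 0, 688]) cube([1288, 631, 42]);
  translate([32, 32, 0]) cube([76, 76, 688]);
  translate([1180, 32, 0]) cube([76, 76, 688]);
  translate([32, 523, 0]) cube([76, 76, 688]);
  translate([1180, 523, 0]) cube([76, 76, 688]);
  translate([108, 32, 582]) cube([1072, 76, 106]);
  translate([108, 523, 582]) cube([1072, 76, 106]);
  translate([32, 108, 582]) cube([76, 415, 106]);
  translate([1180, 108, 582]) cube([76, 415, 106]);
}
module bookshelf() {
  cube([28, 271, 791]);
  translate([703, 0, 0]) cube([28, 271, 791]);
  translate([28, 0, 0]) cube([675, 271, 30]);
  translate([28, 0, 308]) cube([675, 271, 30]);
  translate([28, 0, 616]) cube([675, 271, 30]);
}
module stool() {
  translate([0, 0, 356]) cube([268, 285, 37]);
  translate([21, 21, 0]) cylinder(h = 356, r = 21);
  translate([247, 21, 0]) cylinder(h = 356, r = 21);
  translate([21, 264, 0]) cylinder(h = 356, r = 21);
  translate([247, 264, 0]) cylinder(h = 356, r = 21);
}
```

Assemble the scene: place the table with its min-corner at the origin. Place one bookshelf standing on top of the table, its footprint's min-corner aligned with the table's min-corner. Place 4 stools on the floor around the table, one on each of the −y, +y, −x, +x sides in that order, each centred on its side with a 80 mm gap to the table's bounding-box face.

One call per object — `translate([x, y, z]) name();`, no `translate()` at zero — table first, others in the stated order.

table();
translate([0, 0, 730]) bookshelf();
translate([510, -365, 0]) stool();
translate([510, 711, 0]) stool();
translate([-348, 173, 0]) stool();
translate([1368, 173, 0]) stool();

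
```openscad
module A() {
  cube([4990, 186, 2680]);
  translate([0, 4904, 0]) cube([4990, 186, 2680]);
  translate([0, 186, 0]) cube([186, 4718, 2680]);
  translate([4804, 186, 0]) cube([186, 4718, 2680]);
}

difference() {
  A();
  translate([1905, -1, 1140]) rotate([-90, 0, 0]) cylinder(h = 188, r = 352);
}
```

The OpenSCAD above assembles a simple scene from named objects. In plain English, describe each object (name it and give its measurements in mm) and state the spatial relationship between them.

A is a box-shaped house frame (walls only): outside footprint 4990×5090 mm, wall height 2680 mm, wall thickness 186 mm. The two y-facing walls run the full x-width; the two x-facing walls fit between the inner faces of the y-facing walls.

The house frame has a circular hole of radius 352 mm through its front wall, centred at (x = 1905, z = 1140).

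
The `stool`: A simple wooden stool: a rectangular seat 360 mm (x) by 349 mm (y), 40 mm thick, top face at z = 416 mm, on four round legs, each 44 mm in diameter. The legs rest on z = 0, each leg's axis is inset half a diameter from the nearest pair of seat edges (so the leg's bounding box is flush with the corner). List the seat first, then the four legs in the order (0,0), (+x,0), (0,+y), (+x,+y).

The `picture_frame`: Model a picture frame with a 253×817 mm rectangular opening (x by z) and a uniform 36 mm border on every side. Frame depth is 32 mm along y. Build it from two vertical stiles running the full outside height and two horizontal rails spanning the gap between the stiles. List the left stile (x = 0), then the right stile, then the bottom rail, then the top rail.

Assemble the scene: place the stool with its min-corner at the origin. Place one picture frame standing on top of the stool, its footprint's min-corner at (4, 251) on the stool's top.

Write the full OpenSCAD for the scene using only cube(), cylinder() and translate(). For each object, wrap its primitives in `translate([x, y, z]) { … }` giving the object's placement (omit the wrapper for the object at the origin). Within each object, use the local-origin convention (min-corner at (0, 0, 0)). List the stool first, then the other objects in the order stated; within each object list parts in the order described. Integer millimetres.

translate([0, 0, 376]) cube([360, 349, 40]);
translate([22, 22, 0]) cylinder(h = 376, r = 22);
translate([338, 22, 0]) cylinder(h = 376, r = 22);
translate([22, 327, 0]) cylinder(h = 376, r = 22);
translate([338, 327, 0]) cylinder(h = 376, r = 22);
translate([4, 251, 416]) {
  cube([36, 32, 889]);
  translate([289, 0, 0]) cube([36, 32, 889]);
  translate([36, 0, 0]) cube([253, 32, 36]);
  translate([36, 0, 853]) cube([253, 32, 36]);
}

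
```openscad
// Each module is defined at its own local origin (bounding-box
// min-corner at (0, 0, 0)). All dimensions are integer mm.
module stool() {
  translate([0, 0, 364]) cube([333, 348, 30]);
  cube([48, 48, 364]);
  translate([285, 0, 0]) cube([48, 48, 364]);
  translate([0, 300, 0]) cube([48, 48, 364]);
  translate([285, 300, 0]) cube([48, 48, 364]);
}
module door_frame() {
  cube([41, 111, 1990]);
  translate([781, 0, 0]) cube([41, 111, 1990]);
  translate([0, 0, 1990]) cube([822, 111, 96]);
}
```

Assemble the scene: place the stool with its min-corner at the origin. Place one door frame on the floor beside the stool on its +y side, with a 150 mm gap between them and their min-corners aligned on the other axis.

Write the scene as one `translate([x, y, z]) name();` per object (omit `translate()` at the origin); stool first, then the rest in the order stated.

stool();
translate([0, 498, 0]) door_frame();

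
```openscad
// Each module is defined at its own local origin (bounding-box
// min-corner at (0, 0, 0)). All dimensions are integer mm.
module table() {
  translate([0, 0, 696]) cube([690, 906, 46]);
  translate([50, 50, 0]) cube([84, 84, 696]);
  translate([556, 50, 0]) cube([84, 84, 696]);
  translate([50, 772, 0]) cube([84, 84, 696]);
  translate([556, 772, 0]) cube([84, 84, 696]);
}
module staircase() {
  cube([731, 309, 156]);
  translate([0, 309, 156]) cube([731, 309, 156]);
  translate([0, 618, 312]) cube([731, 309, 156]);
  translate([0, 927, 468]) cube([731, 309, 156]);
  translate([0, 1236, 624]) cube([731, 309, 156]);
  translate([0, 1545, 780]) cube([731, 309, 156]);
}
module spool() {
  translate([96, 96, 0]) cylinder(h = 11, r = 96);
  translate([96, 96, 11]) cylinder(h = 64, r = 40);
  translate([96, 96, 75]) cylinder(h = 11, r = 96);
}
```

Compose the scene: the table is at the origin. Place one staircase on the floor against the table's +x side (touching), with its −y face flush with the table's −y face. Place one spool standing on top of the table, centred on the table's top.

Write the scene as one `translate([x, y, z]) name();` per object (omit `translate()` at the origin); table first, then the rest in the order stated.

table();
translate([690, 0, 0]) staircase();
translate([249, 357, 742]) spool();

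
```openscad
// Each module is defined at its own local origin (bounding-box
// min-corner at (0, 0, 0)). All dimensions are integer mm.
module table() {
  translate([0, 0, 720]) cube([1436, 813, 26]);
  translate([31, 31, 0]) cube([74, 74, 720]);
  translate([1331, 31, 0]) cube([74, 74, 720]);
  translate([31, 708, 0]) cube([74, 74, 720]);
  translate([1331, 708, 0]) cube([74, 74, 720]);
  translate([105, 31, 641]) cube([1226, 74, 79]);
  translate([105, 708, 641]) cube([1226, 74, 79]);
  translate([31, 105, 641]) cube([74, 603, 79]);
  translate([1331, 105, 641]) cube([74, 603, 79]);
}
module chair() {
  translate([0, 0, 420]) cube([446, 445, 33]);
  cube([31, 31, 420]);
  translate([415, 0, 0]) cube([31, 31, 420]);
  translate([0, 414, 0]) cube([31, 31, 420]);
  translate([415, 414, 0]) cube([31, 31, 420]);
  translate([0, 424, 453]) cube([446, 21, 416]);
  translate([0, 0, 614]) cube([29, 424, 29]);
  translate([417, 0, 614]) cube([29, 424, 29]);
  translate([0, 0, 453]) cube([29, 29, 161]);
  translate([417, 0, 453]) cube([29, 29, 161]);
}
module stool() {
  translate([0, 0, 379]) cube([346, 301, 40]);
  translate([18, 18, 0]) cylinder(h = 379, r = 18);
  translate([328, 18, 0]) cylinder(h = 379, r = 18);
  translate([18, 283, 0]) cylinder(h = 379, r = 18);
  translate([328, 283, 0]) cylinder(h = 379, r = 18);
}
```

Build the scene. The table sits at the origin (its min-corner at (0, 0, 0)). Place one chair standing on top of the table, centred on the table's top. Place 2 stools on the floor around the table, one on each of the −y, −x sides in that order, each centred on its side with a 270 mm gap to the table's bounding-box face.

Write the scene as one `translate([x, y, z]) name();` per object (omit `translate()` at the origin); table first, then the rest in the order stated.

table();
translate([495, 184, 746]) chair();
translate([545, -571, 0]) stool();
translate([-616, 256, 0]) stool();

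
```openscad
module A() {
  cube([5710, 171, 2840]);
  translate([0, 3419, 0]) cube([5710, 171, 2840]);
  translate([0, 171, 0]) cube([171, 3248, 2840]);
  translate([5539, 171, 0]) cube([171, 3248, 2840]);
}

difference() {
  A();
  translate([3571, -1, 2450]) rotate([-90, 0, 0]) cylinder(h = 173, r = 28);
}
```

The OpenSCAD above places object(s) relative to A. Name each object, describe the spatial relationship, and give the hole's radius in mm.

The subtracted cylinder has r = 28 mm.

A is a house frame. The house frame has a circular hole through its front wall. The hole's radius is 28 mm.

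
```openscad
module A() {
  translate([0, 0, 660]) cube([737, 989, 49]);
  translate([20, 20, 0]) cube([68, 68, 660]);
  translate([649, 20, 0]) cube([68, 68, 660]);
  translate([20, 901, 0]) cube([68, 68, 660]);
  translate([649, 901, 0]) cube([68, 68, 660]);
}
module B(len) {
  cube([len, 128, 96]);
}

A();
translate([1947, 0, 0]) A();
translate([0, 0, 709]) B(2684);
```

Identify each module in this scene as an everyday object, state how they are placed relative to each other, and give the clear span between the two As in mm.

Second table starts at x = 1947; first ends at x = 737; clear span = 1947 − 737 = 1210 mm.

A is a table. B is a beam. A beam spans the tops of two tables. The clear span between the two tables is 1210 mm.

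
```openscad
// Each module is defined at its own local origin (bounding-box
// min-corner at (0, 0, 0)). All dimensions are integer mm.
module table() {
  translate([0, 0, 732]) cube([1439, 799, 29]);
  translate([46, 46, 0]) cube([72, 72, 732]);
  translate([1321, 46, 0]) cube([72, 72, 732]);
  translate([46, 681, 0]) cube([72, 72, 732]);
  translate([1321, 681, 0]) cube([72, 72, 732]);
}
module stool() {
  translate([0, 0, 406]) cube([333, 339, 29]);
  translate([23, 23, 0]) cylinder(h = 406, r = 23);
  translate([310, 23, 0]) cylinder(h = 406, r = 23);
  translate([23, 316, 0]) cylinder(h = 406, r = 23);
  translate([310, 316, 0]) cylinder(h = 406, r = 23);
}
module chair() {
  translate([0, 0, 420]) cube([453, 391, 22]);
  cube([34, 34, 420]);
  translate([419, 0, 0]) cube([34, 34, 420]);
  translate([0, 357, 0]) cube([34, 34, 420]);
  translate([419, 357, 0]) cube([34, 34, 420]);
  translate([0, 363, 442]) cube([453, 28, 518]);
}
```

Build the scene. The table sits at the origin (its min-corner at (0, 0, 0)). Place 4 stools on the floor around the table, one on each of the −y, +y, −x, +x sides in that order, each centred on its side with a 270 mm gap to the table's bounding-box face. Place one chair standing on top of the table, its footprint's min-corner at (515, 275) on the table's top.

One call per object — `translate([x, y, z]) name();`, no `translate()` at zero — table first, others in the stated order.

table();
translate([553, -609, 0]) stool();
translate([553, 1069, 0]) stool();
translate([-603, 230, 0]) stool();
translate([1709, 230, 0]) stool();
translate([515, 275, 761]) chair();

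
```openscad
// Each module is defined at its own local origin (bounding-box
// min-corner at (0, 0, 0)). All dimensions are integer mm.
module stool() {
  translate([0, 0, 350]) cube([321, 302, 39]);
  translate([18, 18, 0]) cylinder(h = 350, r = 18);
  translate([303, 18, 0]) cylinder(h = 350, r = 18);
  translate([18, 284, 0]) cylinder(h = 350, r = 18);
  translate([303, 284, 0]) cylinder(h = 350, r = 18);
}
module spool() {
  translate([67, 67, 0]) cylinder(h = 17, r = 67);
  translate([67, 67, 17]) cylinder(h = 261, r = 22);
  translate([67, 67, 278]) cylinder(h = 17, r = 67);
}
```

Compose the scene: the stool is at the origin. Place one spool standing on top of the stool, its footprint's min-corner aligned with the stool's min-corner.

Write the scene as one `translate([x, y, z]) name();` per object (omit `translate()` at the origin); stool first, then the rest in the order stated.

stool();
translate([0, 0, 389]) spool();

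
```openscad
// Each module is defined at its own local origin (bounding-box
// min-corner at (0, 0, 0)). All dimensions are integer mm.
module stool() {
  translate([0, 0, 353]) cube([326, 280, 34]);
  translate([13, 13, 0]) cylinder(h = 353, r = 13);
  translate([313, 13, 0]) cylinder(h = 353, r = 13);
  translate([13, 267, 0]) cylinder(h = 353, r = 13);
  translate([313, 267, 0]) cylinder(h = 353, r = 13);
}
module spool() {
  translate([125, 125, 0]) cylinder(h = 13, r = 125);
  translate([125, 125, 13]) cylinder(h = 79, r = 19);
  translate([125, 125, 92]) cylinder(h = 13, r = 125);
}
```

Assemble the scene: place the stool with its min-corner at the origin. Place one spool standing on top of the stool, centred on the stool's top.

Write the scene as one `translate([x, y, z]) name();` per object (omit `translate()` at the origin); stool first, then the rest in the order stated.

stool();
translate([38, 15, 387]) spool();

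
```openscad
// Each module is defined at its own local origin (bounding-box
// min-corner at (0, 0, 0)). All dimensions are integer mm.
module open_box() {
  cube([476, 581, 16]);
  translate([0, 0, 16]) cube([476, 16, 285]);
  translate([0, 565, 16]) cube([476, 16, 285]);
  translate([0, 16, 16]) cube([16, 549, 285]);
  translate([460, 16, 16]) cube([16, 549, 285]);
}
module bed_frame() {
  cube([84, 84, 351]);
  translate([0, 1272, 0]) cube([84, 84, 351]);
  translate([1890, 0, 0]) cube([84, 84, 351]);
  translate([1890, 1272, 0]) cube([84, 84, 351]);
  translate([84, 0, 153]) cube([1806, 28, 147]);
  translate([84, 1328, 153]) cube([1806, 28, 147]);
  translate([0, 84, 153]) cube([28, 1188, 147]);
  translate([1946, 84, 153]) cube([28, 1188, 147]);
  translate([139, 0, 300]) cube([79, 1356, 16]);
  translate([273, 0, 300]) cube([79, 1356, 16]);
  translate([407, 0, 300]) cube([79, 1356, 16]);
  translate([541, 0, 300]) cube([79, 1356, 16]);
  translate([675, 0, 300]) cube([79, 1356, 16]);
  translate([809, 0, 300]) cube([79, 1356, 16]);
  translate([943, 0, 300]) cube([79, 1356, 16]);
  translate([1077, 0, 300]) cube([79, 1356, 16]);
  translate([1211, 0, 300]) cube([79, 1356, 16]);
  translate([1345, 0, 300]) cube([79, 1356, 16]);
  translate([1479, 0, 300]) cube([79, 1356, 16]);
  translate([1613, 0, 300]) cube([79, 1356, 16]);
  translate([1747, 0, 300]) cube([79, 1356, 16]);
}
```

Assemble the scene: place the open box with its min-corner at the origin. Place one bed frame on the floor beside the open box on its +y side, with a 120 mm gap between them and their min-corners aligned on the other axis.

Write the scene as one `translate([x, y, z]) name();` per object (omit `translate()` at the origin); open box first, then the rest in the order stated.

open_box();
translate([0, 701, 0]) bed_frame();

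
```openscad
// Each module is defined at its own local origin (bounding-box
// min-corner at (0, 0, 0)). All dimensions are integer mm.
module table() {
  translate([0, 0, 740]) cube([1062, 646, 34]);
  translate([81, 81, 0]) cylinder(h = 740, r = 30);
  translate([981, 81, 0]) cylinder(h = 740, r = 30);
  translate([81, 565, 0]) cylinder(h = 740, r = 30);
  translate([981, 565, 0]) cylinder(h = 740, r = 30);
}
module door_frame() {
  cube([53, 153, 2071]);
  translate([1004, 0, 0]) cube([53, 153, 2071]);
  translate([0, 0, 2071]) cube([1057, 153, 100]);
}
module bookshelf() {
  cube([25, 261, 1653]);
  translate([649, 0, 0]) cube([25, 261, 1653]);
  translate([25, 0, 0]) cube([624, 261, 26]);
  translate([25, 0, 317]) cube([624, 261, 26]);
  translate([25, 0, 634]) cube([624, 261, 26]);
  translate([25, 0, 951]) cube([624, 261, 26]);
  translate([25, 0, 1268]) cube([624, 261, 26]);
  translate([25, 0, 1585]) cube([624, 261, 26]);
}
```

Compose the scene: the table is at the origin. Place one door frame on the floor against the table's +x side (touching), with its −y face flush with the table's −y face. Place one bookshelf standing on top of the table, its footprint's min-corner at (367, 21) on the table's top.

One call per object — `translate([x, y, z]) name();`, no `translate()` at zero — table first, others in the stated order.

table();
translate([1062, 0, 0]) door_frame();
translate([367, 21, 774]) bookshelf();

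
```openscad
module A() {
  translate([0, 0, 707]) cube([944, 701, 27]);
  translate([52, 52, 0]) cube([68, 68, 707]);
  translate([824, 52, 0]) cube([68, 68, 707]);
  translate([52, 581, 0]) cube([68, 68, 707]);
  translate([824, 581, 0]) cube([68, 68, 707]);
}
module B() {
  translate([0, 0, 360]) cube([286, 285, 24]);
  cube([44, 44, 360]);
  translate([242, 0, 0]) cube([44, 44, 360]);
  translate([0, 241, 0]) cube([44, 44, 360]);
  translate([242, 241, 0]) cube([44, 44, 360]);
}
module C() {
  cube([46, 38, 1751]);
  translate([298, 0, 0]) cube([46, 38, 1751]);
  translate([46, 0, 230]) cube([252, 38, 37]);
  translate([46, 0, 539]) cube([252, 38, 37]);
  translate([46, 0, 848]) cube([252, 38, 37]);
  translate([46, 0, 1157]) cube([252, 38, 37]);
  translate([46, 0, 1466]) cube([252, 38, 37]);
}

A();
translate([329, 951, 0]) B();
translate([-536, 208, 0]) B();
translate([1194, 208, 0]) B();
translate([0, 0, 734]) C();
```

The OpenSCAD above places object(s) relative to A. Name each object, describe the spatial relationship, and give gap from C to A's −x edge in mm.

A is a table. B is a stool. C is a ladder. Three stools sit around the table at the +y, −x, +x sides. The ladder is on top of the table. The gap from the ladder to the table's −x edge is 0 mm.

The ladder's min-x is at 0; the table's min-x is 0; gap = 0 mm.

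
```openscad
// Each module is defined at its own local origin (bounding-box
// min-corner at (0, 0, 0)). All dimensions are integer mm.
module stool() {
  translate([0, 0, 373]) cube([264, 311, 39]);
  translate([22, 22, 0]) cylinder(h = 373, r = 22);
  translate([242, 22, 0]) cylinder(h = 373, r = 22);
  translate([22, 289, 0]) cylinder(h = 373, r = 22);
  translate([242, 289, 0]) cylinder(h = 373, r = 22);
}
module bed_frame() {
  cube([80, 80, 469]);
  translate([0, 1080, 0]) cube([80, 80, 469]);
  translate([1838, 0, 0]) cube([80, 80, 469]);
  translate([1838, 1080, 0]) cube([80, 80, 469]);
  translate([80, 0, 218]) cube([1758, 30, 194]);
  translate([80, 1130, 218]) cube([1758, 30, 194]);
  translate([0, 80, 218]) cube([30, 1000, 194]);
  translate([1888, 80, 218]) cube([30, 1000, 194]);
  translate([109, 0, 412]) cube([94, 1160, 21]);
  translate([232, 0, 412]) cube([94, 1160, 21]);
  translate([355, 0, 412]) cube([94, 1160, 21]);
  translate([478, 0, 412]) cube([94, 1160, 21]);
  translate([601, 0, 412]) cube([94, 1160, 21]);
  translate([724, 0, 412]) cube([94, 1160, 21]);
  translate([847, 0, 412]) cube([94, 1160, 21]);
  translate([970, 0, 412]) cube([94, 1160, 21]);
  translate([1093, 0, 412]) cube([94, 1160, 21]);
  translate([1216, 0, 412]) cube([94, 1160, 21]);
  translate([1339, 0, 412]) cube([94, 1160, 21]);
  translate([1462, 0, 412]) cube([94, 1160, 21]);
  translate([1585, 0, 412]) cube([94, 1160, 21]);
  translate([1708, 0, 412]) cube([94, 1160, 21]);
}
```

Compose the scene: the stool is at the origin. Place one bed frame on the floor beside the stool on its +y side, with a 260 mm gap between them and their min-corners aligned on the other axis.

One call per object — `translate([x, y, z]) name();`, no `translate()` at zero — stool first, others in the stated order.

stool();
translate([0, 571, 0]) bed_frame();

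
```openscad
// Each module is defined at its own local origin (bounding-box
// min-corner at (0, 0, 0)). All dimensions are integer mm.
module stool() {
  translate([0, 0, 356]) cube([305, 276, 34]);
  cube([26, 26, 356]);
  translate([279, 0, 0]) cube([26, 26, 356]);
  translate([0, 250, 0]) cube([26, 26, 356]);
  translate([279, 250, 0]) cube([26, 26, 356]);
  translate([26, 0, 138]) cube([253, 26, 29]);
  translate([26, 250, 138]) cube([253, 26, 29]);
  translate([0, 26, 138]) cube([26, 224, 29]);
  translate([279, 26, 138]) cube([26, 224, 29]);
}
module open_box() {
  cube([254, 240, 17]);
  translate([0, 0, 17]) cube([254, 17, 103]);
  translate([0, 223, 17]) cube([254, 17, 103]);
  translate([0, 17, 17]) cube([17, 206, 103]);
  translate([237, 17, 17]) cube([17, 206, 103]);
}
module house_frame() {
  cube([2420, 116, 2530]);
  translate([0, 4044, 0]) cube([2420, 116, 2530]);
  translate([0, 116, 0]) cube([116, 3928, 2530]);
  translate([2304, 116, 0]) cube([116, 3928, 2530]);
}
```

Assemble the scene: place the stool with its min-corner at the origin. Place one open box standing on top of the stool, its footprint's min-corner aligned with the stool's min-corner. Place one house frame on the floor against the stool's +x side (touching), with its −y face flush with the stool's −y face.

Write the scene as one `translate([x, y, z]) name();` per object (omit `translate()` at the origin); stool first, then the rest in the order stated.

stool();
translate([0, 0, 390]) open_box();
translate([305, 0, 0]) house_frame();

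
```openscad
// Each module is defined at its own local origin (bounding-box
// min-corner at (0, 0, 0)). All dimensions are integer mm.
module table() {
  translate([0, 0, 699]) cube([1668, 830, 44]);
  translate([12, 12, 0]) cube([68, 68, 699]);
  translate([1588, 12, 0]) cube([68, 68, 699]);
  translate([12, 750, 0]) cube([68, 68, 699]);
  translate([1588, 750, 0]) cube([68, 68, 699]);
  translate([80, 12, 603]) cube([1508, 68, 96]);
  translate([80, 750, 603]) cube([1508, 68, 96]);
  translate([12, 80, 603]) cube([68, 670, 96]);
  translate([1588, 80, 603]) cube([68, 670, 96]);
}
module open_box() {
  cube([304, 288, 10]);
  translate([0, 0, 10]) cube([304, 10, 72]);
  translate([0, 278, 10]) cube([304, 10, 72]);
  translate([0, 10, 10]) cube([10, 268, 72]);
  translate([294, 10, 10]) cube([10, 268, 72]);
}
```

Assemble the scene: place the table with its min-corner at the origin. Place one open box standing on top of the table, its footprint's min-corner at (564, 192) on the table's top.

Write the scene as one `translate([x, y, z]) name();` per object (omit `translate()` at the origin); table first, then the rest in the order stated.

table();
translate([564, 192, 743]) open_box();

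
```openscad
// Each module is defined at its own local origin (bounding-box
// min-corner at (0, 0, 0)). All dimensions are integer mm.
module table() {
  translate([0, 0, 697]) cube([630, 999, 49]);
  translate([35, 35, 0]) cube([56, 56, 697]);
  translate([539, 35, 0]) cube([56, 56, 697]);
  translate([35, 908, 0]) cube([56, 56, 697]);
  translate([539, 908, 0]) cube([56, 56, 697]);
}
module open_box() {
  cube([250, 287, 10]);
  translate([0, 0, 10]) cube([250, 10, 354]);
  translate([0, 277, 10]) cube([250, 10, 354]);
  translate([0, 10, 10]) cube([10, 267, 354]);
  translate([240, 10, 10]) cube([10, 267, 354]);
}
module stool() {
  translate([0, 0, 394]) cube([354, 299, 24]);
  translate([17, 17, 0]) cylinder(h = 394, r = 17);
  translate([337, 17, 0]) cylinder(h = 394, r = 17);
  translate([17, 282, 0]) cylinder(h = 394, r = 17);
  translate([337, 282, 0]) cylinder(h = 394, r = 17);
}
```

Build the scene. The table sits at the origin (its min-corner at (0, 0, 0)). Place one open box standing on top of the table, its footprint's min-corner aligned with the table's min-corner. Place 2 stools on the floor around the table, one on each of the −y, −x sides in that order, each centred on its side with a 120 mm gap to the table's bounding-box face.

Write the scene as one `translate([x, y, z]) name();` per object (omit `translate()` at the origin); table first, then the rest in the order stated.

table();
translate([0, 0, 746]) open_box();
translate([138, -419, 0]) stool();
translate([-474, 350, 0]) stool();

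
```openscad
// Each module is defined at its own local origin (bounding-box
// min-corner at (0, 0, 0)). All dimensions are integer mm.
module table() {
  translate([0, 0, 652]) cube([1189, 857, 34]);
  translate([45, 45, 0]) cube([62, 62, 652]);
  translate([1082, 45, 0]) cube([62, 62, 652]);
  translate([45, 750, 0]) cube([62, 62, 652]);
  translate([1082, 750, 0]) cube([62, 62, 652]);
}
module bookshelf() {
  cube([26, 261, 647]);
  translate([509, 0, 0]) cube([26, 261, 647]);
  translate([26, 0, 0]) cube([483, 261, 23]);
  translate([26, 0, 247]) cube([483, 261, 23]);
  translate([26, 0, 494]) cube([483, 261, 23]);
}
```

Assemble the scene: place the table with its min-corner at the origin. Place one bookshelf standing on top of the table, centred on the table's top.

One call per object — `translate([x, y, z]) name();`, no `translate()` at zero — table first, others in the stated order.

table();
translate([327, 298, 686]) bookshelf();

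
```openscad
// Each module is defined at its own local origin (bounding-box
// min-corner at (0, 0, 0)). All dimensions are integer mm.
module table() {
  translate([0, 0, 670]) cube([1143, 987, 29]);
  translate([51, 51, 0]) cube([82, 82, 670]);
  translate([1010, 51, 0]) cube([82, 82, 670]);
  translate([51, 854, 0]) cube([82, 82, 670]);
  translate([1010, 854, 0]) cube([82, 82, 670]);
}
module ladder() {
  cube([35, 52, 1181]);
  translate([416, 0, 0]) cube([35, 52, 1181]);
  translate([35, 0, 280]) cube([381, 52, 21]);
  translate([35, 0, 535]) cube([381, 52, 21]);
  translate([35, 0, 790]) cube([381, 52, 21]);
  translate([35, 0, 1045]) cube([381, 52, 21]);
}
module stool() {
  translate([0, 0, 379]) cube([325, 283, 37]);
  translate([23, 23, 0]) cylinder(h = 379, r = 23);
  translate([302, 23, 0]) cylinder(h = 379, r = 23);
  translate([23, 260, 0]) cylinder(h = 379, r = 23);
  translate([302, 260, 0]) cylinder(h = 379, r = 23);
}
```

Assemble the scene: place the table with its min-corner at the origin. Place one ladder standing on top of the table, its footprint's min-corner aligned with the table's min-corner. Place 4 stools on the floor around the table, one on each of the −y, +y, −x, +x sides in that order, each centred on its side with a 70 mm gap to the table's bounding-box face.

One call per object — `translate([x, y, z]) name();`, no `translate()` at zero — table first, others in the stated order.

table();
translate([0, 0, 699]) ladder();
translate([409, -353, 0]) stool();
translate([409, 1057, 0]) stool();
translate([-395, 352, 0]) stool();
translate([1213, 352, 0]) stool();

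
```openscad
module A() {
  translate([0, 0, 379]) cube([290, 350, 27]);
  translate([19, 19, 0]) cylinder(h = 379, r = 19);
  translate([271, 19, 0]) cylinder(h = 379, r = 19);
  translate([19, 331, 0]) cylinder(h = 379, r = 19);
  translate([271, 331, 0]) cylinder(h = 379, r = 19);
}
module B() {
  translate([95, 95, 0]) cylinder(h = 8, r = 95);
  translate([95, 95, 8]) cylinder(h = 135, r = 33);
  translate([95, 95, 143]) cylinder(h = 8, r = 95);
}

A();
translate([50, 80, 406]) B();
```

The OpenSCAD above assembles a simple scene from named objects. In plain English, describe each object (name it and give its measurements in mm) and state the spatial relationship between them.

A is a four-legged stool. The seat is a 290×350×27 mm slab whose top surface is at z = 406 mm; four round legs, each 38 mm in diameter, run from the floor (z = 0) to the underside of the seat, each leg's axis is inset half a diameter from the nearest pair of seat edges (so the leg's bounding box is flush with the corner).

B is a spool: two coaxial disc flanges of radius 95 mm and thickness 8 mm, joined by a core cylinder of radius 33 mm and height 135 mm. The lower flange rests on z = 0 and the three cylinders share a vertical axis.

The spool is on top of the stool, centred.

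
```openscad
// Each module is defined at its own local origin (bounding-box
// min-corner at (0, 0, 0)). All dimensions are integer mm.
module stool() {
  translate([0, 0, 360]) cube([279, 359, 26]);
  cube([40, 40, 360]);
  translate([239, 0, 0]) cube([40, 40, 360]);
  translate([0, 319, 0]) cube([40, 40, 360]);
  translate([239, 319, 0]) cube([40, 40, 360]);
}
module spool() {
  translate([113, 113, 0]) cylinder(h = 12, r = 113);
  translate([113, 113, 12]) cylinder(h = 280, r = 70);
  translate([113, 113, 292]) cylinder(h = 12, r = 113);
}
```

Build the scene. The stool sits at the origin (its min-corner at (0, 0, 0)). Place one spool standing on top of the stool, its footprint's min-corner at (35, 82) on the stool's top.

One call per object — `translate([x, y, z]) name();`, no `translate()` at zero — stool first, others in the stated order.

stool();
translate([35, 82, 386]) spool();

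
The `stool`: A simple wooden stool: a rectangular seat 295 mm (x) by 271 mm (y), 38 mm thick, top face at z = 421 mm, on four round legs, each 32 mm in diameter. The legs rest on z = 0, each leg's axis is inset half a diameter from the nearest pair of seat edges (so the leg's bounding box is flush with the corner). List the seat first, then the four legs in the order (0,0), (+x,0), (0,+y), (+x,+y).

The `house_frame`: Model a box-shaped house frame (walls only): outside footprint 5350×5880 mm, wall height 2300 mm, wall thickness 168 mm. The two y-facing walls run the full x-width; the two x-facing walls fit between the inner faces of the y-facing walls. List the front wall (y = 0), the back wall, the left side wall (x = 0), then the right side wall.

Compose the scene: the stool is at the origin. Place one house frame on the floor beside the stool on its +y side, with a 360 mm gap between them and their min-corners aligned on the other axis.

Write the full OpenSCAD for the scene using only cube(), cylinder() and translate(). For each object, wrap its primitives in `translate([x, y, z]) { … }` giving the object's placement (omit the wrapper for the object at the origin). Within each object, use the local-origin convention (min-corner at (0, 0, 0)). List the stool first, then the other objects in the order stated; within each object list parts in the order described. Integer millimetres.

translate([0, 0, 383]) cube([295, 271, 38]);
translate([16, 16, 0]) cylinder(h = 383, r = 16);
translate([279, 16, 0]) cylinder(h = 383, r = 16);
translate([16, 255, 0]) cylinder(h = 383, r = 16);
translate([279, 255, 0]) cylinder(h = 383, r = 16);
translate([0, 631, 0]) {
  cube([5350, 168, 2300]);
  translate([0, 5712, 0]) cube([5350, 168, 2300]);
  translate([0, 168, 0]) cube([168, 5544, 2300]);
  translate([5182, 168, 0]) cube([168, 5544, 2300]);
}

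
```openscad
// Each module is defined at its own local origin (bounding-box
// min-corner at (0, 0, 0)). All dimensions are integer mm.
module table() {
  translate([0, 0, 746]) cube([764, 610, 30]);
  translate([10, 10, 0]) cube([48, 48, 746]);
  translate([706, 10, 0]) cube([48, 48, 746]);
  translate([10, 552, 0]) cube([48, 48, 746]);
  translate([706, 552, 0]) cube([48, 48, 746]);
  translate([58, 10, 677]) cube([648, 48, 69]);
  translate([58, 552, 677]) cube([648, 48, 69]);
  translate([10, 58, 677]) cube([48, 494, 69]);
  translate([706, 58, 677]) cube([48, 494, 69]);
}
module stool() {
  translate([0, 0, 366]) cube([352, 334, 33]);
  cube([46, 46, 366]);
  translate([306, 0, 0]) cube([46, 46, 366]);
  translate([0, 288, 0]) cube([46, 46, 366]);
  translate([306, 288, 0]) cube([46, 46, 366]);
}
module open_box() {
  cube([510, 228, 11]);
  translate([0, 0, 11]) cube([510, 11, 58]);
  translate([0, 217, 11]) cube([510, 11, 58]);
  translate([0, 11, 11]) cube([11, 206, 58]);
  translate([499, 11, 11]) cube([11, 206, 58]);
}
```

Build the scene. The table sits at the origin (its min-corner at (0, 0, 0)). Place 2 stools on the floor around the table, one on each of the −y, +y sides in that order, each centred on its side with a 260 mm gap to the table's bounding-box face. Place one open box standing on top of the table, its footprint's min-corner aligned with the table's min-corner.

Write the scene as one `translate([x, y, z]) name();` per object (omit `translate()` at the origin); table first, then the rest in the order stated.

table();
translate([206, -594, 0]) stool();
translate([206, 870, 0]) stool();
translate([0, 0, 776]) open_box();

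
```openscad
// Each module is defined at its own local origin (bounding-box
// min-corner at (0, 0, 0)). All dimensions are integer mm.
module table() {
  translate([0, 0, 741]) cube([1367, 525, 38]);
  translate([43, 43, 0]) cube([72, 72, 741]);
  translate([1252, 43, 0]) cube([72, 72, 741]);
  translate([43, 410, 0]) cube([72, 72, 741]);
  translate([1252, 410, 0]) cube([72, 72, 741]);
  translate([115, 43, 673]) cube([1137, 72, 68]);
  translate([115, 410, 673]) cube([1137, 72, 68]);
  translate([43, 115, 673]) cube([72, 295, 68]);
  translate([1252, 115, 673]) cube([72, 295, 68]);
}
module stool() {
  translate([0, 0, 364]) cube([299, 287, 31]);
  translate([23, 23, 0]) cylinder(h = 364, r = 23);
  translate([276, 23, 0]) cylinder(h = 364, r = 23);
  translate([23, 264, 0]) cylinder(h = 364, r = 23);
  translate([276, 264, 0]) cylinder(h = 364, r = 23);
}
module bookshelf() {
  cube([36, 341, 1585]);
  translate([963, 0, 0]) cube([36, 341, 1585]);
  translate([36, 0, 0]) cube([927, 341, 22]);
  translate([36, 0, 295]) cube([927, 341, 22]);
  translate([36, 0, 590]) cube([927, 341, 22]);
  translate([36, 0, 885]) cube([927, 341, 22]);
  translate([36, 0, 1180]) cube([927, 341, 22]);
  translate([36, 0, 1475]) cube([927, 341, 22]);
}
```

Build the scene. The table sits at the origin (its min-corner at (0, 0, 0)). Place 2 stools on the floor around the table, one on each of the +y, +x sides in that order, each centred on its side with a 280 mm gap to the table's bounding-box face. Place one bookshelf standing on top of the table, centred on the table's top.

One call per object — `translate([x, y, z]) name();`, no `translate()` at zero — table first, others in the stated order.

table();
translate([534, 805, 0]) stool();
translate([1647, 119, 0]) stool();
translate([184, 92, 779]) bookshelf();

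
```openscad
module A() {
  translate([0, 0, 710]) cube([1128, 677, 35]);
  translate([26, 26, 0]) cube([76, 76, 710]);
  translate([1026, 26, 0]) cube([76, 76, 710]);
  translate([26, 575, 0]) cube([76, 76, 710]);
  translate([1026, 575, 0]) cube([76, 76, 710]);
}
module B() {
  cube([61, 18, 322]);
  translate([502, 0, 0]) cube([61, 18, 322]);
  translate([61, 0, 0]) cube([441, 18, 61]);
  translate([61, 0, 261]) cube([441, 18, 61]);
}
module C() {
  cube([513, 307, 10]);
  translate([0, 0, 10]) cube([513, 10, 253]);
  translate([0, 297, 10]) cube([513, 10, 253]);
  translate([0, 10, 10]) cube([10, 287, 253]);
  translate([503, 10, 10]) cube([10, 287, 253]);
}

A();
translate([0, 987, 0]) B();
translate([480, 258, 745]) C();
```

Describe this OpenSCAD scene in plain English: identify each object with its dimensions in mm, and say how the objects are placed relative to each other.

A is a table: top 1128 mm (x) × 677 mm (y), 35 mm thick, upper face at z = 745 mm, on four 76×76 mm square legs, each inset 26 mm from the nearest pair of top edges, running from z = 0 to the bottom of the top.

B is a rectangular picture frame lying in the x–z plane (depth along y). The opening is 441 mm wide (x) by 200 mm tall (z), surrounded by a border 61 mm wide on all four sides. The frame is 18 mm deep and is made of two full-height vertical stiles with two horizontal rails fitted between them.

C is an open-topped rectangular box: outside dimensions 513×307×263 mm, with a uniform wall and base thickness of 10 mm. The base is a full 513×307 slab on the floor; four walls sit on top of the base. The front and back walls (the −y and +y sides) span the full width; the two side walls fit between them.

The picture frame is on the floor beside the table on its +y side. The open box is on top of the table.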